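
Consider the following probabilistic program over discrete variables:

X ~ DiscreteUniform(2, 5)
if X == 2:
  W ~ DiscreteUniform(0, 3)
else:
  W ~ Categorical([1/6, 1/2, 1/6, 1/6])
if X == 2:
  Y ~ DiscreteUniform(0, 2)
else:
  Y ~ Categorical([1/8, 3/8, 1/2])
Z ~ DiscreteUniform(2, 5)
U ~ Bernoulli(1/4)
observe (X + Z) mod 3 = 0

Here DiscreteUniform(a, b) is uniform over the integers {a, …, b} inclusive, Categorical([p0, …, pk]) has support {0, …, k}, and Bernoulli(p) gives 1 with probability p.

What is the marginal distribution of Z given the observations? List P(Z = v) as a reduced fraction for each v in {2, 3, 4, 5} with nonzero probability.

Enumerate traces; 120 have nonzero weight after conditioning:
  (X=2, W=0, Y=0, Z=4, U=0) weight 1/256
  (X=2, W=0, Y=0, Z=4, U=1) weight 1/768
  (X=2, W=0, Y=1, Z=4, U=0) weight 1/256
  (X=2, W=0, Y=1, Z=4, U=1) weight 1/768
  (X=2, W=0, Y=2, Z=4, U=0) weight 1/256
  (X=2, W=0, Y=2, Z=4, U=1) weight 1/768
  (X=2, W=1, Y=0, Z=4, U=0) weight 1/256
  (X=2, W=1, Y=0, Z=4, U=1) weight 1/768
  (X=3, W=0, Y=0, Z=3, U=0) weight 1/1024
  (X=4, W=0, Y=0, Z=2, U=0) weight 1/1024
  … 110 more
Group by Z:
  weight(Z=2) = 1/16
  weight(Z=3) = 1/16
  weight(Z=4) = 1/8
  weight(Z=5) = 1/16
Total weight = 1/16 + 1/16 + 1/8 + 1/16 = 5/16
P(Z=2 | obs) = 1/16 / 5/16 = 1/5
P(Z=3 | obs) = 1/16 / 5/16 = 1/5
P(Z=4 | obs) = 1/8 / 5/16 = 2/5
P(Z=5 | obs) = 1/16 / 5/16 = 1/5

P(Z=2) = 1/5, P(Z=3) = 1/5, P(Z=4) = 2/5, P(Z=5) = 1/5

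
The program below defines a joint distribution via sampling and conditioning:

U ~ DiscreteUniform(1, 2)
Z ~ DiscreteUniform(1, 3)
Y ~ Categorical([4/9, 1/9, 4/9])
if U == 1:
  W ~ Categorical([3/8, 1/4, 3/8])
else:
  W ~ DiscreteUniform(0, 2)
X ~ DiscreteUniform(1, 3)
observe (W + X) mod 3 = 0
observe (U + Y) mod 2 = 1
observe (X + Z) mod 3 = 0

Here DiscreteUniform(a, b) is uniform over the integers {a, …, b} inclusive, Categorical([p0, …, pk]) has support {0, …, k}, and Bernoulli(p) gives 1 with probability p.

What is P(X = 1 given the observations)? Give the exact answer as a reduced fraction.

P(X = 1 | obs) = 10/27

Enumerate traces; 9 have nonzero weight after conditioning:
  (U=1, Z=1, Y=0, W=1, X=2) weight 1/162
  (U=1, Z=1, Y=2, W=1, X=2) weight 1/162
  (U=1, Z=2, Y=0, W=2, X=1) weight 1/108
  (U=1, Z=2, Y=2, W=2, X=1) weight 1/108
  (U=1, Z=3, Y=0, W=0, X=3) weight 1/108
  (U=1, Z=3, Y=2, W=0, X=3) weight 1/108
  (U=2, Z=1, Y=1, W=1, X=2) weight 1/486
  (U=2, Z=2, Y=1, W=2, X=1) weight 1/486
  … 1 more
Group by X:
  weight(X=1) = 5/243
  weight(X=2) = 7/486
  weight(X=3) = 5/243
Total weight = 5/243 + 7/486 + 5/243 = 1/18
P(X=1 | obs) = 5/243 / 1/18 = 10/27
P(X=2 | obs) = 7/486 / 1/18 = 7/27
P(X=3 | obs) = 5/243 / 1/18 = 10/27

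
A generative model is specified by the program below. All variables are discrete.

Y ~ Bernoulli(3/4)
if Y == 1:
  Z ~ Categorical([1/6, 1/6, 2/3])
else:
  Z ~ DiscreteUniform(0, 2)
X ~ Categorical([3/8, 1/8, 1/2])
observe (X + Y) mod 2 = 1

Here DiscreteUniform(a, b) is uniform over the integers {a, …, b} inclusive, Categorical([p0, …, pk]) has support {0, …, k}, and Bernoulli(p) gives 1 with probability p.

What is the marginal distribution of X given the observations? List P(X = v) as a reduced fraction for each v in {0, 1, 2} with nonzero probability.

P(X=0) = 9/22, P(X=1) = 1/22, P(X=2) = 6/11

Enumerate traces; 9 have nonzero weight after conditioning:
  (Y=0, Z=0, X=1) weight 1/96
  (Y=0, Z=1, X=1) weight 1/96
  (Y=0, Z=2, X=1) weight 1/96
  (Y=1, Z=0, X=0) weight 3/64
  (Y=1, Z=0, X=2) weight 1/16
  (Y=1, Z=1, X=0) weight 3/64
  (Y=1, Z=1, X=2) weight 1/16
  (Y=1, Z=2, X=0) weight 3/16
  … 1 more
Group by X:
  weight(X=0) = 9/32
  weight(X=1) = 1/32
  weight(X=2) = 3/8
Total weight = 9/32 + 1/32 + 3/8 = 11/16
P(X=0 | obs) = 9/32 / 11/16 = 9/22
P(X=1 | obs) = 1/32 / 11/16 = 1/22
P(X=2 | obs) = 3/8 / 11/16 = 6/11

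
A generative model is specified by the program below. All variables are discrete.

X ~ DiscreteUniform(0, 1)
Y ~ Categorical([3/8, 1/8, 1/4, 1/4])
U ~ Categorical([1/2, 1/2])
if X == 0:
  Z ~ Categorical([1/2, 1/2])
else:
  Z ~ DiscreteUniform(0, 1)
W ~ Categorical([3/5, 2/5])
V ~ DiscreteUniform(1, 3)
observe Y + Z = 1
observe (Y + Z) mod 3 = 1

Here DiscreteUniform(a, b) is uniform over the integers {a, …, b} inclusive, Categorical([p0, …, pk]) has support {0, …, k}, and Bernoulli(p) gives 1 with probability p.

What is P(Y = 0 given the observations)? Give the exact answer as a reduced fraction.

Enumerate traces; 48 have nonzero weight after conditioning:
  (X=0, Y=0, U=0, Z=1, W=0, V=1) weight 3/320
  (X=0, Y=0, U=0, Z=1, W=0, V=2) weight 3/320
  (X=0, Y=0, U=0, Z=1, W=0, V=3) weight 3/320
  (X=0, Y=0, U=0, Z=1, W=1, V=1) weight 1/160
  (X=0, Y=0, U=0, Z=1, W=1, V=2) weight 1/160
  (X=0, Y=0, U=0, Z=1, W=1, V=3) weight 1/160
  (X=0, Y=0, U=1, Z=1, W=0, V=1) weight 3/320
  (X=0, Y=0, U=1, Z=1, W=0, V=2) weight 3/320
  (X=0, Y=1, U=0, Z=0, W=0, V=1) weight 1/320
  … 39 more
Group by Y:
  weight(Y=0) = 3/16
  weight(Y=1) = 1/16
Total weight = 3/16 + 1/16 = 1/4
P(Y=0 | obs) = 3/16 / 1/4 = 3/4
P(Y=1 | obs) = 1/16 / 1/4 = 1/4

P(Y = 0 | obs) = 3/4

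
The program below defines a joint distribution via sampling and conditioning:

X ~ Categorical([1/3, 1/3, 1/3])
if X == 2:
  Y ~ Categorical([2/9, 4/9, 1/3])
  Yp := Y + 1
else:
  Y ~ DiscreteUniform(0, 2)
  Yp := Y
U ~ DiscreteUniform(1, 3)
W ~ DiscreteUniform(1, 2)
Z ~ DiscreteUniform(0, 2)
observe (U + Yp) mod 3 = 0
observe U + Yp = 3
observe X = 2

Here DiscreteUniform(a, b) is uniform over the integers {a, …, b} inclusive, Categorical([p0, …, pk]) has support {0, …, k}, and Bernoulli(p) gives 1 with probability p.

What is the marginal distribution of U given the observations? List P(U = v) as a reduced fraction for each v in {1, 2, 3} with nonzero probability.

P(U=1) = 2/3, P(U=2) = 1/3

Enumerate traces; 12 have nonzero weight after conditioning:
  (X=2, Y=0, U=2, W=1, Z=0) weight 1/243
  (X=2, Y=0, U=2, W=1, Z=1) weight 1/243
  (X=2, Y=0, U=2, W=1, Z=2) weight 1/243
  (X=2, Y=0, U=2, W=2, Z=0) weight 1/243
  (X=2, Y=0, U=2, W=2, Z=1) weight 1/243
  (X=2, Y=0, U=2, W=2, Z=2) weight 1/243
  (X=2, Y=1, U=1, W=1, Z=0) weight 2/243
  (X=2, Y=1, U=1, W=1, Z=1) weight 2/243
  … 4 more
Group by U:
  weight(U=1) = 4/81
  weight(U=2) = 2/81
Total weight = 4/81 + 2/81 = 2/27
P(U=1 | obs) = 4/81 / 2/27 = 2/3
P(U=2 | obs) = 2/81 / 2/27 = 1/3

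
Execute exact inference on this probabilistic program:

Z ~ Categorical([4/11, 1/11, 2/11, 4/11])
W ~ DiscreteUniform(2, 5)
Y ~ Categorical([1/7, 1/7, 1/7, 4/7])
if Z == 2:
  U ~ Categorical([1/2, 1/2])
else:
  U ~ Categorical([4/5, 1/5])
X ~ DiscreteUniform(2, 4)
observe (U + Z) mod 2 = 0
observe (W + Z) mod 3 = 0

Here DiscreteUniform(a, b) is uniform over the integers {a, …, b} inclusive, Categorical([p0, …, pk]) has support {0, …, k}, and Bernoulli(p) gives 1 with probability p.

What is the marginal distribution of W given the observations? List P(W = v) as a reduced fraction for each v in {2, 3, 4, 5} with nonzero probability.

Enumerate traces; 60 have nonzero weight after conditioning:
  (Z=0, W=3, Y=0, U=0, X=2) weight 4/1155
  (Z=0, W=3, Y=0, U=0, X=3) weight 4/1155
  (Z=0, W=3, Y=0, U=0, X=4) weight 4/1155
  (Z=0, W=3, Y=1, U=0, X=2) weight 4/1155
  (Z=0, W=3, Y=1, U=0, X=3) weight 4/1155
  (Z=0, W=3, Y=1, U=0, X=4) weight 4/1155
  (Z=0, W=3, Y=2, U=0, X=2) weight 4/1155
  (Z=0, W=3, Y=2, U=0, X=3) weight 4/1155
  (Z=1, W=2, Y=0, U=1, X=2) weight 1/4620
  (Z=1, W=5, Y=0, U=1, X=2) weight 1/4620
  … 50 more
Group by W:
  weight(W=2) = 1/220
  weight(W=3) = 1/11
  weight(W=4) = 1/44
  weight(W=5) = 1/220
Total weight = 1/220 + 1/11 + 1/44 + 1/220 = 27/220
P(W=2 | obs) = 1/220 / 27/220 = 1/27
P(W=3 | obs) = 1/11 / 27/220 = 20/27
P(W=4 | obs) = 1/44 / 27/220 = 5/27
P(W=5 | obs) = 1/220 / 27/220 = 1/27

P(W=2) = 1/27, P(W=3) = 20/27, P(W=4) = 5/27, P(W=5) = 1/27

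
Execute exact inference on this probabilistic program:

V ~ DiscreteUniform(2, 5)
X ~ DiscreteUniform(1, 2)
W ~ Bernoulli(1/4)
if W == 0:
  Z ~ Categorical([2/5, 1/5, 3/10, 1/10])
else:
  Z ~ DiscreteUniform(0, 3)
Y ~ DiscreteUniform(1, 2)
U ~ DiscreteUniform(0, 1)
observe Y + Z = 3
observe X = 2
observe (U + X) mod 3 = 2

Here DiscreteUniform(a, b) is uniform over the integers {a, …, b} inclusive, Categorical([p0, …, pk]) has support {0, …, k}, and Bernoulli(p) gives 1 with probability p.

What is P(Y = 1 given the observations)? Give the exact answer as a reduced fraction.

Enumerate traces; 16 have nonzero weight after conditioning:
  (V=2, X=2, W=0, Z=1, Y=2, U=0) weight 3/640
  (V=2, X=2, W=0, Z=2, Y=1, U=0) weight 9/1280
  (V=2, X=2, W=1, Z=1, Y=2, U=0) weight 1/512
  (V=2, X=2, W=1, Z=2, Y=1, U=0) weight 1/512
  (V=3, X=2, W=0, Z=1, Y=2, U=0) weight 3/640
  (V=3, X=2, W=0, Z=2, Y=1, U=0) weight 9/1280
  (V=3, X=2, W=1, Z=1, Y=2, U=0) weight 1/512
  (V=3, X=2, W=1, Z=2, Y=1, U=0) weight 1/512
  … 8 more
Group by Y:
  weight(Y=1) = 23/640
  weight(Y=2) = 17/640
Total weight = 23/640 + 17/640 = 1/16
P(Y=1 | obs) = 23/640 / 1/16 = 23/40
P(Y=2 | obs) = 17/640 / 1/16 = 17/40

P(Y = 1 | obs) = 23/40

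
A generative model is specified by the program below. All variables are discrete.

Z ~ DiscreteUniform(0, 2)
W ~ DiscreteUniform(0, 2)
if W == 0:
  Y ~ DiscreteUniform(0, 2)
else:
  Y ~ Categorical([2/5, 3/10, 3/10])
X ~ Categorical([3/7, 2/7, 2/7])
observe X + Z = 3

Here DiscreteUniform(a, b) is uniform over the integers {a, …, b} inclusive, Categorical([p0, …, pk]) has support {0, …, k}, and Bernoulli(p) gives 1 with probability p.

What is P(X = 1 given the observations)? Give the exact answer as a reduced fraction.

P(X = 1 | obs) = 1/2

Enumerate traces; 18 have nonzero weight after conditioning:
  (Z=1, W=0, Y=0, X=2) weight 2/189
  (Z=1, W=0, Y=1, X=2) weight 2/189
  (Z=1, W=0, Y=2, X=2) weight 2/189
  (Z=1, W=1, Y=0, X=2) weight 4/315
  (Z=1, W=1, Y=1, X=2) weight 1/105
  (Z=1, W=1, Y=2, X=2) weight 1/105
  (Z=1, W=2, Y=0, X=2) weight 4/315
  (Z=1, W=2, Y=1, X=2) weight 1/105
  (Z=2, W=0, Y=0, X=1) weight 2/189
  … 9 more
Group by X:
  weight(X=1) = 2/21
  weight(X=2) = 2/21
Total weight = 2/21 + 2/21 = 4/21
P(X=1 | obs) = 2/21 / 4/21 = 1/2
P(X=2 | obs) = 2/21 / 4/21 = 1/2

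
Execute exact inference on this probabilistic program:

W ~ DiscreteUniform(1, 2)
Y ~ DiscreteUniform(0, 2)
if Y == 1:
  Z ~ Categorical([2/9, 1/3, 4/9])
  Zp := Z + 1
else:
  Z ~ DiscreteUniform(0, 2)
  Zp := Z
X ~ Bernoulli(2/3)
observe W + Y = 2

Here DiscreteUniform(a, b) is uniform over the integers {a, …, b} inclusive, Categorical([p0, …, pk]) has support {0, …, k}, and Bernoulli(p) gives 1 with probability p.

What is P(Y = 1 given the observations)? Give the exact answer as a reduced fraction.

P(Y = 1 | obs) = 1/2

Enumerate traces; 12 have nonzero weight after conditioning:
  (W=1, Y=1, Z=0, X=0) weight 1/81
  (W=1, Y=1, Z=0, X=1) weight 2/81
  (W=1, Y=1, Z=1, X=0) weight 1/54
  (W=1, Y=1, Z=1, X=1) weight 1/27
  (W=1, Y=1, Z=2, X=0) weight 2/81
  (W=1, Y=1, Z=2, X=1) weight 4/81
  (W=2, Y=0, Z=0, X=0) weight 1/54
  (W=2, Y=0, Z=0, X=1) weight 1/27
  … 4 more
Group by Y:
  weight(Y=0) = 1/6
  weight(Y=1) = 1/6
Total weight = 1/6 + 1/6 = 1/3
P(Y=0 | obs) = 1/6 / 1/3 = 1/2
P(Y=1 | obs) = 1/6 / 1/3 = 1/2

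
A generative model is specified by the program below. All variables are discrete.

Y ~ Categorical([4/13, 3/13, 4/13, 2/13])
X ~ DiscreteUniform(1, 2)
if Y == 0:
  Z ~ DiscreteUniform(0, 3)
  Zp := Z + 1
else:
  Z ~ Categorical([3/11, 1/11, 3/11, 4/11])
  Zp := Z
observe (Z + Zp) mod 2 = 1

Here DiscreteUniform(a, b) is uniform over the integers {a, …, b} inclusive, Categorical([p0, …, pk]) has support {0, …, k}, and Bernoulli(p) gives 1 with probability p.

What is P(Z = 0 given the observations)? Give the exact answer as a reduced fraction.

P(Z = 0 | obs) = 1/4

Enumerate traces; 8 have nonzero weight after conditioning:
  (Y=0, X=1, Z=0) weight 1/26
  (Y=0, X=1, Z=1) weight 1/26
  (Y=0, X=1, Z=2) weight 1/26
  (Y=0, X=1, Z=3) weight 1/26
  (Y=0, X=2, Z=0) weight 1/26
  (Y=0, X=2, Z=1) weight 1/26
  (Y=0, X=2, Z=2) weight 1/26
  (Y=0, X=2, Z=3) weight 1/26
Group by Z:
  weight(Z=0) = 1/13
  weight(Z=1) = 1/13
  weight(Z=2) = 1/13
  weight(Z=3) = 1/13
Total weight = 1/13 + 1/13 + 1/13 + 1/13 = 4/13
P(Z=0 | obs) = 1/13 / 4/13 = 1/4
P(Z=1 | obs) = 1/13 / 4/13 = 1/4
P(Z=2 | obs) = 1/13 / 4/13 = 1/4
P(Z=3 | obs) = 1/13 / 4/13 = 1/4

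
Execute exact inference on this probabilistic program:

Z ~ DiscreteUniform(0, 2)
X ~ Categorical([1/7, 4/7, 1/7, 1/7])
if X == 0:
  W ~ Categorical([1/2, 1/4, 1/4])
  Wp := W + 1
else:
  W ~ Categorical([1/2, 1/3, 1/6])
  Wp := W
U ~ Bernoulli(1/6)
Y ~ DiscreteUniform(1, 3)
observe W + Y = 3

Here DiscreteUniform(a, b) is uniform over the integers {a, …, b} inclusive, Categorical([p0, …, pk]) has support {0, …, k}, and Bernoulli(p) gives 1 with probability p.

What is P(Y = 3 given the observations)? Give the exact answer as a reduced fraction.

P(Y = 3 | obs) = 1/2

Enumerate traces; 72 have nonzero weight after conditioning:
  (Z=0, X=0, W=0, U=0, Y=3) weight 5/756
  (Z=0, X=0, W=0, U=1, Y=3) weight 1/756
  (Z=0, X=0, W=1, U=0, Y=2) weight 5/1512
  (Z=0, X=0, W=1, U=1, Y=2) weight 1/1512
  (Z=0, X=0, W=2, U=0, Y=1) weight 5/1512
  (Z=0, X=0, W=2, U=1, Y=1) weight 1/1512
  (Z=0, X=1, W=0, U=0, Y=3) weight 5/189
  (Z=0, X=1, W=0, U=1, Y=3) weight 1/189
  … 64 more
Group by Y:
  weight(Y=1) = 5/84
  weight(Y=2) = 3/28
  weight(Y=3) = 1/6
Total weight = 5/84 + 3/28 + 1/6 = 1/3
P(Y=1 | obs) = 5/84 / 1/3 = 5/28
P(Y=2 | obs) = 3/28 / 1/3 = 9/28
P(Y=3 | obs) = 1/6 / 1/3 = 1/2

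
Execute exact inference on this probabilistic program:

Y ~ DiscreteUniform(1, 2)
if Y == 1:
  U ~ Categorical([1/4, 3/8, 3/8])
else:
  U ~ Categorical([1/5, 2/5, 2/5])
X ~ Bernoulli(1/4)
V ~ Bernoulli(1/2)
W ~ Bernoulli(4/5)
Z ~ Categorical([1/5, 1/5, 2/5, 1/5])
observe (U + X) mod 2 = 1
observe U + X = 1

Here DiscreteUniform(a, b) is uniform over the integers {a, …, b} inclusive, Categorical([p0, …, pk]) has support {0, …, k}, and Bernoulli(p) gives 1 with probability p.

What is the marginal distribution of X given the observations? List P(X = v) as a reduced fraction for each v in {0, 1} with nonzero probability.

P(X=0) = 31/37, P(X=1) = 6/37

Enumerate traces; 64 have nonzero weight after conditioning:
  (Y=1, U=0, X=1, V=0, W=0, Z=0) weight 1/1600
  (Y=1, U=0, X=1, V=0, W=0, Z=1) weight 1/1600
  (Y=1, U=0, X=1, V=0, W=0, Z=2) weight 1/800
  (Y=1, U=0, X=1, V=0, W=0, Z=3) weight 1/1600
  (Y=1, U=0, X=1, V=0, W=1, Z=0) weight 1/400
  (Y=1, U=0, X=1, V=0, W=1, Z=1) weight 1/400
  (Y=1, U=0, X=1, V=0, W=1, Z=2) weight 1/200
  (Y=1, U=0, X=1, V=0, W=1, Z=3) weight 1/400
  (Y=1, U=1, X=0, V=0, W=0, Z=0) weight 9/3200
  … 55 more
Group by X:
  weight(X=0) = 93/320
  weight(X=1) = 9/160
Total weight = 93/320 + 9/160 = 111/320
P(X=0 | obs) = 93/320 / 111/320 = 31/37
P(X=1 | obs) = 9/160 / 111/320 = 6/37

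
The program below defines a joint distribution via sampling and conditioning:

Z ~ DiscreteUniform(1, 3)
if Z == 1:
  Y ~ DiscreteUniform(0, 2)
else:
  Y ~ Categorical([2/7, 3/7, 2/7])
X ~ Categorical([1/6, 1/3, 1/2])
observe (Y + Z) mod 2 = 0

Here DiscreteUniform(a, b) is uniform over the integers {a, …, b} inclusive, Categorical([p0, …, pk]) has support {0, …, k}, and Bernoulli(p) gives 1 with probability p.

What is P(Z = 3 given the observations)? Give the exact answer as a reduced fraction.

P(Z = 3 | obs) = 9/28

Enumerate traces; 12 have nonzero weight after conditioning:
  (Z=1, Y=1, X=0) weight 1/54
  (Z=1, Y=1, X=1) weight 1/27
  (Z=1, Y=1, X=2) weight 1/18
  (Z=2, Y=0, X=0) weight 1/63
  (Z=2, Y=0, X=1) weight 2/63
  (Z=2, Y=0, X=2) weight 1/21
  (Z=2, Y=2, X=0) weight 1/63
  (Z=2, Y=2, X=1) weight 2/63
  (Z=3, Y=1, X=0) weight 1/42
  … 3 more
Group by Z:
  weight(Z=1) = 1/9
  weight(Z=2) = 4/21
  weight(Z=3) = 1/7
Total weight = 1/9 + 4/21 + 1/7 = 4/9
P(Z=1 | obs) = 1/9 / 4/9 = 1/4
P(Z=2 | obs) = 4/21 / 4/9 = 3/7
P(Z=3 | obs) = 1/7 / 4/9 = 9/28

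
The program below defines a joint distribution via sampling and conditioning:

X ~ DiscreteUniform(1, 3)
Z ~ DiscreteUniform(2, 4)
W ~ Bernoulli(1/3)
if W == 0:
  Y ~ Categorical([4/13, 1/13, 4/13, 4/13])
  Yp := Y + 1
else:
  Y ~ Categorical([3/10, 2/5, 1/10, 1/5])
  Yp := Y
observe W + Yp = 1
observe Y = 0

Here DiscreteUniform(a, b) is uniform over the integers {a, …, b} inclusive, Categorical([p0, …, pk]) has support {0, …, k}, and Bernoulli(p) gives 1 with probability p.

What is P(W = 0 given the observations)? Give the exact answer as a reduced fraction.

Enumerate traces; 18 have nonzero weight after conditioning:
  (X=1, Z=2, W=0, Y=0) weight 8/351
  (X=1, Z=2, W=1, Y=0) weight 1/90
  (X=1, Z=3, W=0, Y=0) weight 8/351
  (X=1, Z=3, W=1, Y=0) weight 1/90
  (X=1, Z=4, W=0, Y=0) weight 8/351
  (X=1, Z=4, W=1, Y=0) weight 1/90
  (X=2, Z=2, W=0, Y=0) weight 8/351
  (X=2, Z=2, W=1, Y=0) weight 1/90
  … 10 more
Group by W:
  weight(W=0) = 8/39
  weight(W=1) = 1/10
Total weight = 8/39 + 1/10 = 119/390
P(W=0 | obs) = 8/39 / 119/390 = 80/119
P(W=1 | obs) = 1/10 / 119/390 = 39/119

P(W = 0 | obs) = 80/119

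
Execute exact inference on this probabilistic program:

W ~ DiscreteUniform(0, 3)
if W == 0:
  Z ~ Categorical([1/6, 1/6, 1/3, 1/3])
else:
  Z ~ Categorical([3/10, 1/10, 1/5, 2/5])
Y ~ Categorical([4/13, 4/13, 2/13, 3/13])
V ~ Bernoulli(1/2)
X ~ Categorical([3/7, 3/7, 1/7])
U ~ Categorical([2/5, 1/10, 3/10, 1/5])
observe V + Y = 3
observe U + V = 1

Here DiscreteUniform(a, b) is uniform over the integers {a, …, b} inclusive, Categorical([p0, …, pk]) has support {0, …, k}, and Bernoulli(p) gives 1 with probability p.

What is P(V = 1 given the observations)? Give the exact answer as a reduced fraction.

Enumerate traces; 96 have nonzero weight after conditioning:
  (W=0, Z=0, Y=2, V=1, X=0, U=0) weight 1/1820
  (W=0, Z=0, Y=2, V=1, X=1, U=0) weight 1/1820
  (W=0, Z=0, Y=2, V=1, X=2, U=0) weight 1/5460
  (W=0, Z=0, Y=3, V=0, X=0, U=1) weight 3/14560
  (W=0, Z=0, Y=3, V=0, X=1, U=1) weight 3/14560
  (W=0, Z=0, Y=3, V=0, X=2, U=1) weight 1/14560
  (W=0, Z=1, Y=2, V=1, X=0, U=0) weight 1/1820
  (W=0, Z=1, Y=2, V=1, X=1, U=0) weight 1/1820
  … 88 more
Group by V:
  weight(V=0) = 3/260
  weight(V=1) = 2/65
Total weight = 3/260 + 2/65 = 11/260
P(V=0 | obs) = 3/260 / 11/260 = 3/11
P(V=1 | obs) = 2/65 / 11/260 = 8/11

P(V = 1 | obs) = 8/11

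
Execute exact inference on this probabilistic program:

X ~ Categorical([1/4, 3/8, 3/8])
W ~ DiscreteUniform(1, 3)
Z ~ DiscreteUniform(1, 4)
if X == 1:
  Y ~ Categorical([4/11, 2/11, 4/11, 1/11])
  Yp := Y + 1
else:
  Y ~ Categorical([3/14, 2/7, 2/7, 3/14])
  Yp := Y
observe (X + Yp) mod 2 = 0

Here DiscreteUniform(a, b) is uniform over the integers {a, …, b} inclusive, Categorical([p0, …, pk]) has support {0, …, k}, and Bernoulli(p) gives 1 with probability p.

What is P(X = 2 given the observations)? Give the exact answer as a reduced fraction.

Enumerate traces; 72 have nonzero weight after conditioning:
  (X=0, W=1, Z=1, Y=0) weight 1/224
  (X=0, W=1, Z=1, Y=2) weight 1/168
  (X=0, W=1, Z=2, Y=0) weight 1/224
  (X=0, W=1, Z=2, Y=2) weight 1/168
  (X=0, W=1, Z=3, Y=0) weight 1/224
  (X=0, W=1, Z=3, Y=2) weight 1/168
  (X=0, W=1, Z=4, Y=0) weight 1/224
  (X=0, W=1, Z=4, Y=2) weight 1/168
  (X=1, W=1, Z=1, Y=0) weight 1/88
  (X=2, W=1, Z=1, Y=0) weight 3/448
  … 62 more
Group by X:
  weight(X=0) = 1/8
  weight(X=1) = 3/11
  weight(X=2) = 3/16
Total weight = 1/8 + 3/11 + 3/16 = 103/176
P(X=0 | obs) = 1/8 / 103/176 = 22/103
P(X=1 | obs) = 3/11 / 103/176 = 48/103
P(X=2 | obs) = 3/16 / 103/176 = 33/103

P(X = 2 | obs) = 33/103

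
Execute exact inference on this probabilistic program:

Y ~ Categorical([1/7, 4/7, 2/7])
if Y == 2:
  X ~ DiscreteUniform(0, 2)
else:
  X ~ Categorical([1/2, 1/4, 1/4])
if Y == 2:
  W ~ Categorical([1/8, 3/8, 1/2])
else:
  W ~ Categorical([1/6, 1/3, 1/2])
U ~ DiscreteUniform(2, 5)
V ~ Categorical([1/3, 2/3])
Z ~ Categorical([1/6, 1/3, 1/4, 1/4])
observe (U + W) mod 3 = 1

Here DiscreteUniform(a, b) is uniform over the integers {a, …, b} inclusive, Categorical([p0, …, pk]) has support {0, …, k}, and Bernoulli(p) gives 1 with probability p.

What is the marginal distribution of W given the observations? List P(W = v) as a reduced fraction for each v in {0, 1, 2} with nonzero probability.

P(W=0) = 13/126, P(W=1) = 29/126, P(W=2) = 2/3

Enumerate traces; 288 have nonzero weight after conditioning:
  (Y=0, X=0, W=0, U=4, V=0, Z=0) weight 1/6048
  (Y=0, X=0, W=0, U=4, V=0, Z=1) weight 1/3024
  (Y=0, X=0, W=0, U=4, V=0, Z=2) weight 1/4032
  (Y=0, X=0, W=0, U=4, V=0, Z=3) weight 1/4032
  (Y=0, X=0, W=0, U=4, V=1, Z=0) weight 1/3024
  (Y=0, X=0, W=0, U=4, V=1, Z=1) weight 1/1512
  (Y=0, X=0, W=0, U=4, V=1, Z=2) weight 1/2016
  (Y=0, X=0, W=0, U=4, V=1, Z=3) weight 1/2016
  (Y=0, X=0, W=1, U=3, V=0, Z=0) weight 1/3024
  (Y=0, X=0, W=2, U=2, V=0, Z=0) weight 1/2016
  … 278 more
Group by W:
  weight(W=0) = 13/336
  weight(W=1) = 29/336
  weight(W=2) = 1/4
Total weight = 13/336 + 29/336 + 1/4 = 3/8
P(W=0 | obs) = 13/336 / 3/8 = 13/126
P(W=1 | obs) = 29/336 / 3/8 = 29/126
P(W=2 | obs) = 1/4 / 3/8 = 2/3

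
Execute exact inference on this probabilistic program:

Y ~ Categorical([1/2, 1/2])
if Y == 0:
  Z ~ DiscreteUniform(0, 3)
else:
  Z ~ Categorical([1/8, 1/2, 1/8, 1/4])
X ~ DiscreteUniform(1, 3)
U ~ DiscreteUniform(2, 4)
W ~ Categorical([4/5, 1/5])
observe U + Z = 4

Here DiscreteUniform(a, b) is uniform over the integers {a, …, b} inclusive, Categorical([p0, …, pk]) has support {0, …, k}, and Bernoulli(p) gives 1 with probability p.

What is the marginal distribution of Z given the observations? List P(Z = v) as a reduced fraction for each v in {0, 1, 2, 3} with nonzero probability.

P(Z=0) = 1/4, P(Z=1) = 1/2, P(Z=2) = 1/4

Enumerate traces; 36 have nonzero weight after conditioning:
  (Y=0, Z=0, X=1, U=4, W=0) weight 1/90
  (Y=0, Z=0, X=1, U=4, W=1) weight 1/360
  (Y=0, Z=0, X=2, U=4, W=0) weight 1/90
  (Y=0, Z=0, X=2, U=4, W=1) weight 1/360
  (Y=0, Z=0, X=3, U=4, W=0) weight 1/90
  (Y=0, Z=0, X=3, U=4, W=1) weight 1/360
  (Y=0, Z=1, X=1, U=3, W=0) weight 1/90
  (Y=0, Z=1, X=1, U=3, W=1) weight 1/360
  (Y=0, Z=2, X=1, U=2, W=0) weight 1/90
  … 27 more
Group by Z:
  weight(Z=0) = 1/16
  weight(Z=1) = 1/8
  weight(Z=2) = 1/16
Total weight = 1/16 + 1/8 + 1/16 = 1/4
P(Z=0 | obs) = 1/16 / 1/4 = 1/4
P(Z=1 | obs) = 1/8 / 1/4 = 1/2
P(Z=2 | obs) = 1/16 / 1/4 = 1/4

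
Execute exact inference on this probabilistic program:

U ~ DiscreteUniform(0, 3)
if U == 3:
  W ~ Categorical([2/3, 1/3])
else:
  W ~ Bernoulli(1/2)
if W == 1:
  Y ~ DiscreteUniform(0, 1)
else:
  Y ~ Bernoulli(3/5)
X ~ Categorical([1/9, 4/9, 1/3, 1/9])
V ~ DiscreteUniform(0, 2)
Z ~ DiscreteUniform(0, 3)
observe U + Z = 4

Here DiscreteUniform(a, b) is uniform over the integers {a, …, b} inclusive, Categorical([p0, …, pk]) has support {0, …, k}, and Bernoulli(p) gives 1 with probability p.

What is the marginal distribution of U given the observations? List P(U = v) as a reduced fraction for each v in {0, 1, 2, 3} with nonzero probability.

P(U=1) = 1/3, P(U=2) = 1/3, P(U=3) = 1/3

Enumerate traces; 144 have nonzero weight after conditioning:
  (U=1, W=0, Y=0, X=0, V=0, Z=3) weight 1/2160
  (U=1, W=0, Y=0, X=0, V=1, Z=3) weight 1/2160
  (U=1, W=0, Y=0, X=0, V=2, Z=3) weight 1/2160
  (U=1, W=0, Y=0, X=1, V=0, Z=3) weight 1/540
  (U=1, W=0, Y=0, X=1, V=1, Z=3) weight 1/540
  (U=1, W=0, Y=0, X=1, V=2, Z=3) weight 1/540
  (U=1, W=0, Y=0, X=2, V=0, Z=3) weight 1/720
  (U=1, W=0, Y=0, X=2, V=1, Z=3) weight 1/720
  (U=2, W=0, Y=0, X=0, V=0, Z=2) weight 1/2160
  (U=3, W=0, Y=0, X=0, V=0, Z=1) weight 1/1620
  … 134 more
Group by U:
  weight(U=1) = 1/16
  weight(U=2) = 1/16
  weight(U=3) = 1/16
Total weight = 1/16 + 1/16 + 1/16 = 3/16
P(U=1 | obs) = 1/16 / 3/16 = 1/3
P(U=2 | obs) = 1/16 / 3/16 = 1/3
P(U=3 | obs) = 1/16 / 3/16 = 1/3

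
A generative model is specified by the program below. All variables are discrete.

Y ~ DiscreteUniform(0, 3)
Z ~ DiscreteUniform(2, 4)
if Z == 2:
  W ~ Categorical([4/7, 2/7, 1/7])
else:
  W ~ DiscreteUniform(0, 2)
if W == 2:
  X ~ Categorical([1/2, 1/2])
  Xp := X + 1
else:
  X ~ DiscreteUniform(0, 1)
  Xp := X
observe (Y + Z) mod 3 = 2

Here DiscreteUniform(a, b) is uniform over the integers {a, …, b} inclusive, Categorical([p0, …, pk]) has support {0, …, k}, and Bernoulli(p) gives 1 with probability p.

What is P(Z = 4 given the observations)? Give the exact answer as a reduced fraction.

Enumerate traces; 24 have nonzero weight after conditioning:
  (Y=0, Z=2, W=0, X=0) weight 1/42
  (Y=0, Z=2, W=0, X=1) weight 1/42
  (Y=0, Z=2, W=1, X=0) weight 1/84
  (Y=0, Z=2, W=1, X=1) weight 1/84
  (Y=0, Z=2, W=2, X=0) weight 1/168
  (Y=0, Z=2, W=2, X=1) weight 1/168
  (Y=1, Z=4, W=0, X=0) weight 1/72
  (Y=1, Z=4, W=0, X=1) weight 1/72
  (Y=2, Z=3, W=0, X=0) weight 1/72
  … 15 more
Group by Z:
  weight(Z=2) = 1/6
  weight(Z=3) = 1/12
  weight(Z=4) = 1/12
Total weight = 1/6 + 1/12 + 1/12 = 1/3
P(Z=2 | obs) = 1/6 / 1/3 = 1/2
P(Z=3 | obs) = 1/12 / 1/3 = 1/4
P(Z=4 | obs) = 1/12 / 1/3 = 1/4

P(Z = 4 | obs) = 1/4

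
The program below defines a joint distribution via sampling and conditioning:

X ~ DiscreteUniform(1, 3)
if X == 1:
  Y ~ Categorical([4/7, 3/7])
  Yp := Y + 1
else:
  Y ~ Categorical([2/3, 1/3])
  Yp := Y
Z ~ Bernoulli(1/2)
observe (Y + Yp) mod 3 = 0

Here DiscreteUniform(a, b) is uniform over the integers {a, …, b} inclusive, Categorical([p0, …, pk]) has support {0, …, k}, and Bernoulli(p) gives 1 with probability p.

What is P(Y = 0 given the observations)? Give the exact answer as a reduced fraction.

Enumerate traces; 6 have nonzero weight after conditioning:
  (X=1, Y=1, Z=0) weight 1/14
  (X=1, Y=1, Z=1) weight 1/14
  (X=2, Y=0, Z=0) weight 1/9
  (X=2, Y=0, Z=1) weight 1/9
  (X=3, Y=0, Z=0) weight 1/9
  (X=3, Y=0, Z=1) weight 1/9
Group by Y:
  weight(Y=0) = 4/9
  weight(Y=1) = 1/7
Total weight = 4/9 + 1/7 = 37/63
P(Y=0 | obs) = 4/9 / 37/63 = 28/37
P(Y=1 | obs) = 1/7 / 37/63 = 9/37

P(Y = 0 | obs) = 28/37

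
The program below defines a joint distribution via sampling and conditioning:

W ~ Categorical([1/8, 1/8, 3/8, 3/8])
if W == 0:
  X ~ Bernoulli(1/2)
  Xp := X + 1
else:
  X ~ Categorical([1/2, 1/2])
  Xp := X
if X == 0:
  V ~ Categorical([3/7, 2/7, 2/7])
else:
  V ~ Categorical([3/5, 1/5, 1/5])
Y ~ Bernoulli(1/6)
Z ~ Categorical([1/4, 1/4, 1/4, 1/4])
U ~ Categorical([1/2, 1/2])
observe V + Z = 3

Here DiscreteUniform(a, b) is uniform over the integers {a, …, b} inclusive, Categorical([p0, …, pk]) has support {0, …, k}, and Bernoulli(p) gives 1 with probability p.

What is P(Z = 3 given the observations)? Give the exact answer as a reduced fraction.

P(Z = 3 | obs) = 18/35

Enumerate traces; 96 have nonzero weight after conditioning:
  (W=0, X=0, V=0, Y=0, Z=3, U=0) weight 5/1792
  (W=0, X=0, V=0, Y=0, Z=3, U=1) weight 5/1792
  (W=0, X=0, V=0, Y=1, Z=3, U=0) weight 1/1792
  (W=0, X=0, V=0, Y=1, Z=3, U=1) weight 1/1792
  (W=0, X=0, V=1, Y=0, Z=2, U=0) weight 5/2688
  (W=0, X=0, V=1, Y=0, Z=2, U=1) weight 5/2688
  (W=0, X=0, V=1, Y=1, Z=2, U=0) weight 1/2688
  (W=0, X=0, V=1, Y=1, Z=2, U=1) weight 1/2688
  (W=0, X=0, V=2, Y=0, Z=1, U=0) weight 5/2688
  … 87 more
Group by Z:
  weight(Z=1) = 17/280
  weight(Z=2) = 17/280
  weight(Z=3) = 9/70
Total weight = 17/280 + 17/280 + 9/70 = 1/4
P(Z=1 | obs) = 17/280 / 1/4 = 17/70
P(Z=2 | obs) = 17/280 / 1/4 = 17/70
P(Z=3 | obs) = 9/70 / 1/4 = 18/35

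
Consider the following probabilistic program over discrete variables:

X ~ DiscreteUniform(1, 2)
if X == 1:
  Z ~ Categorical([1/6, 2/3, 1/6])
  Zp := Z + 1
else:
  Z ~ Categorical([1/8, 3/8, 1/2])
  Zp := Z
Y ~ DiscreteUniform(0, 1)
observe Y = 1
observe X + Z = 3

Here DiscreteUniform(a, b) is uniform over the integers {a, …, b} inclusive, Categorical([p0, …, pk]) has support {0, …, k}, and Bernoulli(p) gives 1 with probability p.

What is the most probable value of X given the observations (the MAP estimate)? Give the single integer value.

Enumerate traces; 2 have nonzero weight after conditioning:
  (X=1, Z=2, Y=1) weight 1/24
  (X=2, Z=1, Y=1) weight 3/32
Group by X:
  weight(X=1) = 1/24
  weight(X=2) = 3/32
Total weight = 1/24 + 3/32 = 13/96
P(X=1 | obs) = 1/24 / 13/96 = 4/13
P(X=2 | obs) = 3/32 / 13/96 = 9/13
argmax = 2

argmax_v P(X = v | obs) = 2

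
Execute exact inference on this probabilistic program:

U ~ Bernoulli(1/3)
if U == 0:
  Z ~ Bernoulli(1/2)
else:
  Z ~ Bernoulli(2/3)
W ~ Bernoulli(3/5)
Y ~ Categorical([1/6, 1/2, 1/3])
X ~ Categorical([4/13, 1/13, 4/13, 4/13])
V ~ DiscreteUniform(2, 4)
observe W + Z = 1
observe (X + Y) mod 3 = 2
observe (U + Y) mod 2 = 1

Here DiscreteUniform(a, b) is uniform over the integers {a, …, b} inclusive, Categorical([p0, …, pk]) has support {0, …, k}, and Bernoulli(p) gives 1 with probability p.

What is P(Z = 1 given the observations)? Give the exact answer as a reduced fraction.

P(Z = 1 | obs) = 98/185

Enumerate traces; 24 have nonzero weight after conditioning:
  (U=0, Z=0, W=1, Y=1, X=1, V=2) weight 1/390
  (U=0, Z=0, W=1, Y=1, X=1, V=3) weight 1/390
  (U=0, Z=0, W=1, Y=1, X=1, V=4) weight 1/390
  (U=0, Z=1, W=0, Y=1, X=1, V=2) weight 1/585
  (U=0, Z=1, W=0, Y=1, X=1, V=3) weight 1/585
  (U=0, Z=1, W=0, Y=1, X=1, V=4) weight 1/585
  (U=1, Z=0, W=1, Y=0, X=2, V=2) weight 2/1755
  (U=1, Z=0, W=1, Y=0, X=2, V=3) weight 2/1755
  … 16 more
Group by Z:
  weight(Z=0) = 29/1170
  weight(Z=1) = 49/1755
Total weight = 29/1170 + 49/1755 = 37/702
P(Z=0 | obs) = 29/1170 / 37/702 = 87/185
P(Z=1 | obs) = 49/1755 / 37/702 = 98/185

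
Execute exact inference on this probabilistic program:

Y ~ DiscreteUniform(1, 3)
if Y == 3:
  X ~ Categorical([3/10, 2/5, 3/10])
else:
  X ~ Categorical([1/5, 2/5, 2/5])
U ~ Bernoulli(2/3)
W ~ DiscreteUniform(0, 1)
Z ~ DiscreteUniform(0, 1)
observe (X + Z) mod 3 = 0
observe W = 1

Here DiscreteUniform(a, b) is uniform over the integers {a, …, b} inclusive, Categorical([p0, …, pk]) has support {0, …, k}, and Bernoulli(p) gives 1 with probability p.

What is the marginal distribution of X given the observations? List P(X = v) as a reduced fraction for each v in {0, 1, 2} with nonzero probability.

P(X=0) = 7/18, P(X=2) = 11/18

Enumerate traces; 12 have nonzero weight after conditioning:
  (Y=1, X=0, U=0, W=1, Z=0) weight 1/180
  (Y=1, X=0, U=1, W=1, Z=0) weight 1/90
  (Y=1, X=2, U=0, W=1, Z=1) weight 1/90
  (Y=1, X=2, U=1, W=1, Z=1) weight 1/45
  (Y=2, X=0, U=0, W=1, Z=0) weight 1/180
  (Y=2, X=0, U=1, W=1, Z=0) weight 1/90
  (Y=2, X=2, U=0, W=1, Z=1) weight 1/90
  (Y=2, X=2, U=1, W=1, Z=1) weight 1/45
  … 4 more
Group by X:
  weight(X=0) = 7/120
  weight(X=2) = 11/120
Total weight = 7/120 + 11/120 = 3/20
P(X=0 | obs) = 7/120 / 3/20 = 7/18
P(X=2 | obs) = 11/120 / 3/20 = 11/18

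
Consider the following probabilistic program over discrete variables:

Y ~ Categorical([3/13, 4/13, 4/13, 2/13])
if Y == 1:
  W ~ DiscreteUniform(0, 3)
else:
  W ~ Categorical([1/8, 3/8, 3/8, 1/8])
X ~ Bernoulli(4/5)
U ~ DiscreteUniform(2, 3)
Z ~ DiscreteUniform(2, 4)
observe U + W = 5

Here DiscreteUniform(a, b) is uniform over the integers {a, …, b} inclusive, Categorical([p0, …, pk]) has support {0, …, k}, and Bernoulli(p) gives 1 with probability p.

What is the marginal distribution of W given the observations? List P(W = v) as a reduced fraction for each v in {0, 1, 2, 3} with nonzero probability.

P(W=2) = 35/52, P(W=3) = 17/52

Enumerate traces; 48 have nonzero weight after conditioning:
  (Y=0, W=2, X=0, U=3, Z=2) weight 3/1040
  (Y=0, W=2, X=0, U=3, Z=3) weight 3/1040
  (Y=0, W=2, X=0, U=3, Z=4) weight 3/1040
  (Y=0, W=2, X=1, U=3, Z=2) weight 3/260
  (Y=0, W=2, X=1, U=3, Z=3) weight 3/260
  (Y=0, W=2, X=1, U=3, Z=4) weight 3/260
  (Y=0, W=3, X=0, U=2, Z=2) weight 1/1040
  (Y=0, W=3, X=0, U=2, Z=3) weight 1/1040
  … 40 more
Group by W:
  weight(W=2) = 35/208
  weight(W=3) = 17/208
Total weight = 35/208 + 17/208 = 1/4
P(W=2 | obs) = 35/208 / 1/4 = 35/52
P(W=3 | obs) = 17/208 / 1/4 = 17/52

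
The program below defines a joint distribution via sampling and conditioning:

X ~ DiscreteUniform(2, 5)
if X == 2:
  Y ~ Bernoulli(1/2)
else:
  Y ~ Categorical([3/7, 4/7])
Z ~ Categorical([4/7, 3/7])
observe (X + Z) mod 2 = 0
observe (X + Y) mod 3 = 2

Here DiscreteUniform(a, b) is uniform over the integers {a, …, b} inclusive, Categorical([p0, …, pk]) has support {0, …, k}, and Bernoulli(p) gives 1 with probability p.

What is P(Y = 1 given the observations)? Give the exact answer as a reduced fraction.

P(Y = 1 | obs) = 16/39

Enumerate traces; 3 have nonzero weight after conditioning:
  (X=2, Y=0, Z=0) weight 1/14
  (X=4, Y=1, Z=0) weight 4/49
  (X=5, Y=0, Z=1) weight 9/196
Group by Y:
  weight(Y=0) = 23/196
  weight(Y=1) = 4/49
Total weight = 23/196 + 4/49 = 39/196
P(Y=0 | obs) = 23/196 / 39/196 = 23/39
P(Y=1 | obs) = 4/49 / 39/196 = 16/39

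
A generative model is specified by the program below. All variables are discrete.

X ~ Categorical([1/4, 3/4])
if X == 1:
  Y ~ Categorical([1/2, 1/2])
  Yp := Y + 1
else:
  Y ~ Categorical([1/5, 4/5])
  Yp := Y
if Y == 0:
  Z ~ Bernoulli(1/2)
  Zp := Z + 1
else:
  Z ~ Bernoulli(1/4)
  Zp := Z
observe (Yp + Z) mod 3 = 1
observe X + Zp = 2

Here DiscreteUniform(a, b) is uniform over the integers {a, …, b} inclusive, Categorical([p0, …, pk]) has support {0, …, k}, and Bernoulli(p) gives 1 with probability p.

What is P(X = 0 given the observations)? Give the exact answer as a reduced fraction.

P(X = 0 | obs) = 2/17

Enumerate traces; 2 have nonzero weight after conditioning:
  (X=0, Y=0, Z=1) weight 1/40
  (X=1, Y=0, Z=0) weight 3/16
Group by X:
  weight(X=0) = 1/40
  weight(X=1) = 3/16
Total weight = 1/40 + 3/16 = 17/80
P(X=0 | obs) = 1/40 / 17/80 = 2/17
P(X=1 | obs) = 3/16 / 17/80 = 15/17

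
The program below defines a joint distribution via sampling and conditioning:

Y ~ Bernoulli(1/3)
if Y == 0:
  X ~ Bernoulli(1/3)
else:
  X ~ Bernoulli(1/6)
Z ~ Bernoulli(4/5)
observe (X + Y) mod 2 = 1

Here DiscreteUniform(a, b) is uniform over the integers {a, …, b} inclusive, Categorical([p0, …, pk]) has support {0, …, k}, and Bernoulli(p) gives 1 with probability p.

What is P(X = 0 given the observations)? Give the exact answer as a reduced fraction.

Enumerate traces; 4 have nonzero weight after conditioning:
  (Y=0, X=1, Z=0) weight 2/45
  (Y=0, X=1, Z=1) weight 8/45
  (Y=1, X=0, Z=0) weight 1/18
  (Y=1, X=0, Z=1) weight 2/9
Group by X:
  weight(X=0) = 5/18
  weight(X=1) = 2/9
Total weight = 5/18 + 2/9 = 1/2
P(X=0 | obs) = 5/18 / 1/2 = 5/9
P(X=1 | obs) = 2/9 / 1/2 = 4/9

P(X = 0 | obs) = 5/9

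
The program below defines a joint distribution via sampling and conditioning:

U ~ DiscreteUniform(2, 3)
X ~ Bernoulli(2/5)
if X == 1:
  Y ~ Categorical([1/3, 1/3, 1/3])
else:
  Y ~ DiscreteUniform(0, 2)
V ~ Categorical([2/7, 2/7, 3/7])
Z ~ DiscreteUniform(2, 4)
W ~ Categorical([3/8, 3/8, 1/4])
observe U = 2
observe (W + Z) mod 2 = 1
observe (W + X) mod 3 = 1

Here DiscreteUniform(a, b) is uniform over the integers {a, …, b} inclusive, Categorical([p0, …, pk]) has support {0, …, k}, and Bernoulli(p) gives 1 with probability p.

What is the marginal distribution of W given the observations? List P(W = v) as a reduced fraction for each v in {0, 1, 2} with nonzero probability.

Enumerate traces; 27 have nonzero weight after conditioning:
  (U=2, X=0, Y=0, V=0, Z=2, W=1) weight 1/280
  (U=2, X=0, Y=0, V=0, Z=4, W=1) weight 1/280
  (U=2, X=0, Y=0, V=1, Z=2, W=1) weight 1/280
  (U=2, X=0, Y=0, V=1, Z=4, W=1) weight 1/280
  (U=2, X=0, Y=0, V=2, Z=2, W=1) weight 3/560
  (U=2, X=0, Y=0, V=2, Z=4, W=1) weight 3/560
  (U=2, X=0, Y=1, V=0, Z=2, W=1) weight 1/280
  (U=2, X=0, Y=1, V=0, Z=4, W=1) weight 1/280
  (U=2, X=1, Y=0, V=0, Z=3, W=0) weight 1/420
  … 18 more
Group by W:
  weight(W=0) = 1/40
  weight(W=1) = 3/40
Total weight = 1/40 + 3/40 = 1/10
P(W=0 | obs) = 1/40 / 1/10 = 1/4
P(W=1 | obs) = 3/40 / 1/10 = 3/4

P(W=0) = 1/4, P(W=1) = 3/4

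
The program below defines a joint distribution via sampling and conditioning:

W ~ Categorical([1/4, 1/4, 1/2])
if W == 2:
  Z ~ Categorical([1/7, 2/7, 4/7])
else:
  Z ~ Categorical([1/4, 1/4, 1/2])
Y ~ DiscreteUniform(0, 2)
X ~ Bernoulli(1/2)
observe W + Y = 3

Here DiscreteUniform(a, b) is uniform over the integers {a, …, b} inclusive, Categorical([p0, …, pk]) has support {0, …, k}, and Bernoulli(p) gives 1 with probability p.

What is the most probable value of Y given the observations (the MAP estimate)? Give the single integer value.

argmax_v P(Y = v | obs) = 1

Enumerate traces; 12 have nonzero weight after conditioning:
  (W=1, Z=0, Y=2, X=0) weight 1/96
  (W=1, Z=0, Y=2, X=1) weight 1/96
  (W=1, Z=1, Y=2, X=0) weight 1/96
  (W=1, Z=1, Y=2, X=1) weight 1/96
  (W=1, Z=2, Y=2, X=0) weight 1/48
  (W=1, Z=2, Y=2, X=1) weight 1/48
  (W=2, Z=0, Y=1, X=0) weight 1/84
  (W=2, Z=0, Y=1, X=1) weight 1/84
  … 4 more
Group by Y:
  weight(Y=1) = 1/6
  weight(Y=2) = 1/12
Total weight = 1/6 + 1/12 = 1/4
P(Y=1 | obs) = 1/6 / 1/4 = 2/3
P(Y=2 | obs) = 1/12 / 1/4 = 1/3
argmax = 1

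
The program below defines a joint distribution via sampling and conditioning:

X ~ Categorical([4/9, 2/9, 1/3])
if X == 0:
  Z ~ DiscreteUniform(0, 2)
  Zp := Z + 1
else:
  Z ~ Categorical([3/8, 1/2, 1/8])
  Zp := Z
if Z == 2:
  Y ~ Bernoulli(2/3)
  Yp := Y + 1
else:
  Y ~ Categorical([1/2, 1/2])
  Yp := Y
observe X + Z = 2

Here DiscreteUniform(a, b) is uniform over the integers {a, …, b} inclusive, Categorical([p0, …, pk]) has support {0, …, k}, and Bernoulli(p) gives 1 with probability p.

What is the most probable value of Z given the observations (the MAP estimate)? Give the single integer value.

Enumerate traces; 6 have nonzero weight after conditioning:
  (X=0, Z=2, Y=0) weight 4/81
  (X=0, Z=2, Y=1) weight 8/81
  (X=1, Z=1, Y=0) weight 1/18
  (X=1, Z=1, Y=1) weight 1/18
  (X=2, Z=0, Y=0) weight 1/16
  (X=2, Z=0, Y=1) weight 1/16
Group by Z:
  weight(Z=0) = 1/8
  weight(Z=1) = 1/9
  weight(Z=2) = 4/27
Total weight = 1/8 + 1/9 + 4/27 = 83/216
P(Z=0 | obs) = 1/8 / 83/216 = 27/83
P(Z=1 | obs) = 1/9 / 83/216 = 24/83
P(Z=2 | obs) = 4/27 / 83/216 = 32/83
argmax = 2

argmax_v P(Z = v | obs) = 2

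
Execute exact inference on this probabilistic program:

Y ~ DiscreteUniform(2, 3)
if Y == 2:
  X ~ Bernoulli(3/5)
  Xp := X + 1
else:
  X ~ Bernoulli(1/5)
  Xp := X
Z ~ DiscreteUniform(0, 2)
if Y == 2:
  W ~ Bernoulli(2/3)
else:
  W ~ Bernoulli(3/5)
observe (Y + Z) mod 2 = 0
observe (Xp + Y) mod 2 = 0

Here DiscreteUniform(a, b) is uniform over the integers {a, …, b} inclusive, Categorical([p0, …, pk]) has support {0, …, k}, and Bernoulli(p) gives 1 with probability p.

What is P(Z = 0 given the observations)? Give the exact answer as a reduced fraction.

Enumerate traces; 6 have nonzero weight after conditioning:
  (Y=2, X=1, Z=0, W=0) weight 1/30
  (Y=2, X=1, Z=0, W=1) weight 1/15
  (Y=2, X=1, Z=2, W=0) weight 1/30
  (Y=2, X=1, Z=2, W=1) weight 1/15
  (Y=3, X=1, Z=1, W=0) weight 1/75
  (Y=3, X=1, Z=1, W=1) weight 1/50
Group by Z:
  weight(Z=0) = 1/10
  weight(Z=1) = 1/30
  weight(Z=2) = 1/10
Total weight = 1/10 + 1/30 + 1/10 = 7/30
P(Z=0 | obs) = 1/10 / 7/30 = 3/7
P(Z=1 | obs) = 1/30 / 7/30 = 1/7
P(Z=2 | obs) = 1/10 / 7/30 = 3/7

P(Z = 0 | obs) = 3/7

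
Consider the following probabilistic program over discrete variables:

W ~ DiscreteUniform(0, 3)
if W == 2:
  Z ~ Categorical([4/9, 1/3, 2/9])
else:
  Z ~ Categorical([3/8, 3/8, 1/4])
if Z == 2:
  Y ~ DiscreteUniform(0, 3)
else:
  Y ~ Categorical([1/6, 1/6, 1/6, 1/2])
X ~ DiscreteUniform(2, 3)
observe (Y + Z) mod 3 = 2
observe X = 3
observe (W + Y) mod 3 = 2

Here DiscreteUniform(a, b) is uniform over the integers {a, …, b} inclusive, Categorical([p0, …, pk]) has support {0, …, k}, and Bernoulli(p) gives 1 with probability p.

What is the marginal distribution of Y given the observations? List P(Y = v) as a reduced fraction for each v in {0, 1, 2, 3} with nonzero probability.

P(Y=0) = 8/43, P(Y=1) = 9/43, P(Y=2) = 18/43, P(Y=3) = 8/43

Enumerate traces; 5 have nonzero weight after conditioning:
  (W=0, Z=0, Y=2, X=3) weight 1/128
  (W=1, Z=1, Y=1, X=3) weight 1/128
  (W=2, Z=2, Y=0, X=3) weight 1/144
  (W=2, Z=2, Y=3, X=3) weight 1/144
  (W=3, Z=0, Y=2, X=3) weight 1/128
Group by Y:
  weight(Y=0) = 1/144
  weight(Y=1) = 1/128
  weight(Y=2) = 1/64
  weight(Y=3) = 1/144
Total weight = 1/144 + 1/128 + 1/64 + 1/144 = 43/1152
P(Y=0 | obs) = 1/144 / 43/1152 = 8/43
P(Y=1 | obs) = 1/128 / 43/1152 = 9/43
P(Y=2 | obs) = 1/64 / 43/1152 = 18/43
P(Y=3 | obs) = 1/144 / 43/1152 = 8/43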